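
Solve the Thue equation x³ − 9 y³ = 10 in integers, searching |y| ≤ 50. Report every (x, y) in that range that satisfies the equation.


The equation is x³ - 9y³ = 10. For fixed y, x³ = 9·y³ + 10, so a solution requires the RHS to be a perfect cube.
Strategy: iterate y from -50 to 50, compute RHS = 9·y³ + 10, and check whether it is a (positive or negative) perfect cube.
Check small values of y:
  y = 0: RHS = 10 is not a perfect cube.
  y = 1: RHS = 19 is not a perfect cube.
  y = -1: RHS = 1 = (1)³ ⇒ x = 1 works.
  y = 2: RHS = 82 is not a perfect cube.
  y = -2: RHS = -62 is not a perfect cube.
  y = 3: RHS = 253 is not a perfect cube.
  y = -3: RHS = -233 is not a perfect cube.
Continuing the search up to |y| = 50 finds no further solutions beyond those listed.
Collected solutions: (1, -1).

Solutions (with |y| ≤ 50): (1, -1).


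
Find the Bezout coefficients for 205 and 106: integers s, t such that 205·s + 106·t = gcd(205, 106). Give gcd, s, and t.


Euclidean algorithm on (205, 106) — divide until remainder is 0:
  205 = 1 · 106 + 99
  106 = 1 · 99 + 7
  99 = 14 · 7 + 1
  7 = 7 · 1 + 0
gcd(205, 106) = 1.
Track Bezout coefficients alongside the remainders: start with r₀ = 205 = a·1 + b·0 (s = 1, t = 0) and r₁ = 106 = a·0 + b·1 (s = 0, t = 1); each new remainder r_{k+1} = r_{k-1} − q_k·r_k inherits s_{k+1} = s_{k-1} − q_k·s_k, t_{k+1} = t_{k-1} − q_k·t_k, so r_k = a·s_k + b·t_k at every step:
  q = 1: r = 99, s = 1 − 1·0 = 1, t = 0 − 1·1 = -1  (check: 205·1 + 106·(-1) = 99)
  q = 1: r = 7, s = 0 − 1·1 = -1, t = 1 − 1·(-1) = 2  (check: 205·(-1) + 106·2 = 7)
  q = 14: r = 1, s = 1 − 14·(-1) = 15, t = -1 − 14·2 = -29  (check: 205·15 + 106·(-29) = 1)
The row with r = 1 (the gcd) gives the Bezout coefficients s = 15, t = -29.
Result: 205 · (15) + 106 · (-29) = 1.

gcd(205, 106) = 1; s = 15, t = -29 (check: 205·15 + 106·(-29) = 1).


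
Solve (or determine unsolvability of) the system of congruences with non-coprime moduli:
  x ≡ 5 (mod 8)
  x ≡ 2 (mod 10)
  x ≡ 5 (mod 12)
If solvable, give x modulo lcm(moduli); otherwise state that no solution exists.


Moduli 8, 10, 12 are not pairwise coprime, so CRT works modulo lcm(m_i) when all pairwise compatibility conditions hold.
Pairwise compatibility: gcd(m_i, m_j) must divide a_i - a_j for every pair.
Merge one congruence at a time:
  Start: x ≡ 5 (mod 8).
  Combine with x ≡ 2 (mod 10): gcd(8, 10) = 2, and 2 - 5 = -3 is NOT divisible by 2.
    ⇒ system is inconsistent (no integer solution).

No solution (the system is inconsistent).


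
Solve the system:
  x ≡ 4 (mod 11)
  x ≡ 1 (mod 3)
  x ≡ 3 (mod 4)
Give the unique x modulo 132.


Moduli 11, 3, 4 are pairwise coprime; by CRT there is a unique solution modulo M = 11 · 3 · 4 = 132.
Solve pairwise, accumulating the modulus:
  Start with x ≡ 4 (mod 11).
  Combine with x ≡ 1 (mod 3): since gcd(11, 3) = 1, we get a unique residue mod 33.
    Write x = 4 + 11·t and substitute into x ≡ 1 (mod 3): 11·t ≡ 1 − 4 = -3 (mod 3).
    Reduce coefficients mod 3: 2·t ≡ 0 (mod 3).
    The inverse of 2 mod 3 is 2 (since 2·2 = 4 = 1·3 + 1), so t ≡ 2·0 = 0 ≡ 0 (mod 3).
    Then x = 4 + 11·0 = 4, valid modulo lcm(11, 3) = 33: x ≡ 4 (mod 33).
  Combine with x ≡ 3 (mod 4): since gcd(33, 4) = 1, we get a unique residue mod 132.
    Write x = 4 + 33·t and substitute into x ≡ 3 (mod 4): 33·t ≡ 3 − 4 = -1 (mod 4).
    Reduce coefficients mod 4: 1·t ≡ 3 (mod 4).
    So t ≡ 3 (mod 4).
    Then x = 4 + 33·3 = 103, valid modulo lcm(33, 4) = 132: x ≡ 103 (mod 132).
Verify: 103 mod 11 = 4 ✓, 103 mod 3 = 1 ✓, 103 mod 4 = 3 ✓.

x ≡ 103 (mod 132).


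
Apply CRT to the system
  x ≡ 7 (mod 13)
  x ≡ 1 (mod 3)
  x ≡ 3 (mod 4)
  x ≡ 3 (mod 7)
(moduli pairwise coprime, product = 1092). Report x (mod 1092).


Product of moduli M = 13 · 3 · 4 · 7 = 1092.
Merge one congruence at a time:
  Start: x ≡ 7 (mod 13).
  Combine with x ≡ 1 (mod 3); new modulus lcm = 39.
    Write x = 7 + 13·t and substitute into x ≡ 1 (mod 3): 13·t ≡ 1 − 7 = -6 (mod 3).
    Reduce coefficients mod 3: 1·t ≡ 0 (mod 3).
    So t ≡ 0 (mod 3).
    Then x = 7 + 13·0 = 7, valid modulo lcm(13, 3) = 39: x ≡ 7 (mod 39).
  Combine with x ≡ 3 (mod 4); new modulus lcm = 156.
    Write x = 7 + 39·t and substitute into x ≡ 3 (mod 4): 39·t ≡ 3 − 7 = -4 (mod 4).
    Reduce coefficients mod 4: 3·t ≡ 0 (mod 4).
    The inverse of 3 mod 4 is 3 (since 3·3 = 9 = 2·4 + 1), so t ≡ 3·0 = 0 ≡ 0 (mod 4).
    Then x = 7 + 39·0 = 7, valid modulo lcm(39, 4) = 156: x ≡ 7 (mod 156).
  Combine with x ≡ 3 (mod 7); new modulus lcm = 1092.
    Write x = 7 + 156·t and substitute into x ≡ 3 (mod 7): 156·t ≡ 3 − 7 = -4 (mod 7).
    Reduce coefficients mod 7: 2·t ≡ 3 (mod 7).
    The inverse of 2 mod 7 is 4 (since 2·4 = 8 = 1·7 + 1), so t ≡ 4·3 = 12 ≡ 5 (mod 7).
    Then x = 7 + 156·5 = 787, valid modulo lcm(156, 7) = 1092: x ≡ 787 (mod 1092).
Verify against each original: 787 mod 13 = 7, 787 mod 3 = 1, 787 mod 4 = 3, 787 mod 7 = 3.

x ≡ 787 (mod 1092).


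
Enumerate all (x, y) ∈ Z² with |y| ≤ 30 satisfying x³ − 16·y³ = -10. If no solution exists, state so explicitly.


The equation is x³ - 16y³ = -10. For fixed y, x³ = 16·y³ − 10, so a solution requires the RHS to be a perfect cube.
Strategy: iterate y from -30 to 30, compute RHS = 16·y³ − 10, and check whether it is a (positive or negative) perfect cube.
Check small values of y:
  y = 0: RHS = -10 is not a perfect cube.
  y = 1: RHS = 6 is not a perfect cube.
  y = -1: RHS = -26 is not a perfect cube.
  y = 2: RHS = 118 is not a perfect cube.
  y = -2: RHS = -138 is not a perfect cube.
  y = 3: RHS = 422 is not a perfect cube.
  y = -3: RHS = -442 is not a perfect cube.
Continuing the search up to |y| = 30 finds no solutions either.
No (x, y) in the scanned range satisfies the equation.

No integer solutions with |y| ≤ 30.


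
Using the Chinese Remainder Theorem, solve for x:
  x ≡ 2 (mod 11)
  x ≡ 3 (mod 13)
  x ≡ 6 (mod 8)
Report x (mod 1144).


Moduli 11, 13, 8 are pairwise coprime; by CRT there is a unique solution modulo M = 11 · 13 · 8 = 1144.
Solve pairwise, accumulating the modulus:
  Start with x ≡ 2 (mod 11).
  Combine with x ≡ 3 (mod 13): since gcd(11, 13) = 1, we get a unique residue mod 143.
    Write x = 2 + 11·t and substitute into x ≡ 3 (mod 13): 11·t ≡ 3 − 2 = 1 (mod 13).
    The inverse of 11 mod 13 is 6 (since 11·6 = 66 = 5·13 + 1), so t ≡ 6·1 = 6 ≡ 6 (mod 13).
    Then x = 2 + 11·6 = 68, valid modulo lcm(11, 13) = 143: x ≡ 68 (mod 143).
  Combine with x ≡ 6 (mod 8): since gcd(143, 8) = 1, we get a unique residue mod 1144.
    Write x = 68 + 143·t and substitute into x ≡ 6 (mod 8): 143·t ≡ 6 − 68 = -62 (mod 8).
    Reduce coefficients mod 8: 7·t ≡ 2 (mod 8).
    The inverse of 7 mod 8 is 7 (since 7·7 = 49 = 6·8 + 1), so t ≡ 7·2 = 14 ≡ 6 (mod 8).
    Then x = 68 + 143·6 = 926, valid modulo lcm(143, 8) = 1144: x ≡ 926 (mod 1144).
Verify: 926 mod 11 = 2 ✓, 926 mod 13 = 3 ✓, 926 mod 8 = 6 ✓.

x ≡ 926 (mod 1144).


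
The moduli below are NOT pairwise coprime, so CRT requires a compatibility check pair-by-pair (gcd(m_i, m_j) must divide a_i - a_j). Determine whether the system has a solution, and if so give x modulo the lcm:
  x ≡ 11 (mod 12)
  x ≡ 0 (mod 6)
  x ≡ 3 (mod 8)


Moduli 12, 6, 8 are not pairwise coprime, so CRT works modulo lcm(m_i) when all pairwise compatibility conditions hold.
Pairwise compatibility: gcd(m_i, m_j) must divide a_i - a_j for every pair.
Merge one congruence at a time:
  Start: x ≡ 11 (mod 12).
  Combine with x ≡ 0 (mod 6): gcd(12, 6) = 6, and 0 - 11 = -11 is NOT divisible by 6.
    ⇒ system is inconsistent (no integer solution).

No solution (the system is inconsistent).


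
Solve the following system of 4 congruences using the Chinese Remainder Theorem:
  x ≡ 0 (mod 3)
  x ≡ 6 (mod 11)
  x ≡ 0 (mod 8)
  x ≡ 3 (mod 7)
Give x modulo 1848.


Product of moduli M = 3 · 11 · 8 · 7 = 1848.
Merge one congruence at a time:
  Start: x ≡ 0 (mod 3).
  Combine with x ≡ 6 (mod 11); new modulus lcm = 33.
    Write x = 0 + 3·t and substitute into x ≡ 6 (mod 11): 3·t ≡ 6 − 0 = 6 (mod 11).
    The inverse of 3 mod 11 is 4 (since 3·4 = 12 = 1·11 + 1), so t ≡ 4·6 = 24 ≡ 2 (mod 11).
    Then x = 0 + 3·2 = 6, valid modulo lcm(3, 11) = 33: x ≡ 6 (mod 33).
  Combine with x ≡ 0 (mod 8); new modulus lcm = 264.
    Write x = 6 + 33·t and substitute into x ≡ 0 (mod 8): 33·t ≡ 0 − 6 = -6 (mod 8).
    Reduce coefficients mod 8: 1·t ≡ 2 (mod 8).
    So t ≡ 2 (mod 8).
    Then x = 6 + 33·2 = 72, valid modulo lcm(33, 8) = 264: x ≡ 72 (mod 264).
  Combine with x ≡ 3 (mod 7); new modulus lcm = 1848.
    Write x = 72 + 264·t and substitute into x ≡ 3 (mod 7): 264·t ≡ 3 − 72 = -69 (mod 7).
    Reduce coefficients mod 7: 5·t ≡ 1 (mod 7).
    The inverse of 5 mod 7 is 3 (since 5·3 = 15 = 2·7 + 1), so t ≡ 3·1 = 3 ≡ 3 (mod 7).
    Then x = 72 + 264·3 = 864, valid modulo lcm(264, 7) = 1848: x ≡ 864 (mod 1848).
Verify against each original: 864 mod 3 = 0, 864 mod 11 = 6, 864 mod 8 = 0, 864 mod 7 = 3.

x ≡ 864 (mod 1848).


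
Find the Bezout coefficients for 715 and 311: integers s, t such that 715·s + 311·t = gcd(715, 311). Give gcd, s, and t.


Euclidean algorithm on (715, 311) — divide until remainder is 0:
  715 = 2 · 311 + 93
  311 = 3 · 93 + 32
  93 = 2 · 32 + 29
  32 = 1 · 29 + 3
  29 = 9 · 3 + 2
  3 = 1 · 2 + 1
  2 = 2 · 1 + 0
gcd(715, 311) = 1.
Track Bezout coefficients alongside the remainders: start with r₀ = 715 = a·1 + b·0 (s = 1, t = 0) and r₁ = 311 = a·0 + b·1 (s = 0, t = 1); each new remainder r_{k+1} = r_{k-1} − q_k·r_k inherits s_{k+1} = s_{k-1} − q_k·s_k, t_{k+1} = t_{k-1} − q_k·t_k, so r_k = a·s_k + b·t_k at every step:
  q = 2: r = 93, s = 1 − 2·0 = 1, t = 0 − 2·1 = -2  (check: 715·1 + 311·(-2) = 93)
  q = 3: r = 32, s = 0 − 3·1 = -3, t = 1 − 3·(-2) = 7  (check: 715·(-3) + 311·7 = 32)
  q = 2: r = 29, s = 1 − 2·(-3) = 7, t = -2 − 2·7 = -16  (check: 715·7 + 311·(-16) = 29)
  q = 1: r = 3, s = -3 − 1·7 = -10, t = 7 − 1·(-16) = 23  (check: 715·(-10) + 311·23 = 3)
  q = 9: r = 2, s = 7 − 9·(-10) = 97, t = -16 − 9·23 = -223  (check: 715·97 + 311·(-223) = 2)
  q = 1: r = 1, s = -10 − 1·97 = -107, t = 23 − 1·(-223) = 246  (check: 715·(-107) + 311·246 = 1)
The row with r = 1 (the gcd) gives the Bezout coefficients s = -107, t = 246.
Result: 715 · (-107) + 311 · (246) = 1.

gcd(715, 311) = 1; s = -107, t = 246 (check: 715·(-107) + 311·246 = 1).


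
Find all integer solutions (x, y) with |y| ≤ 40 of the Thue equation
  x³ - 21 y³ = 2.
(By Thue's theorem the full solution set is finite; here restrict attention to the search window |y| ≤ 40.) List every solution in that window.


The equation is x³ - 21y³ = 2. For fixed y, x³ = 21·y³ + 2, so a solution requires the RHS to be a perfect cube.
Strategy: iterate y from -40 to 40, compute RHS = 21·y³ + 2, and check whether it is a (positive or negative) perfect cube.
Check small values of y:
  y = 0: RHS = 2 is not a perfect cube.
  y = 1: RHS = 23 is not a perfect cube.
  y = -1: RHS = -19 is not a perfect cube.
  y = 2: RHS = 170 is not a perfect cube.
  y = -2: RHS = -166 is not a perfect cube.
  y = 3: RHS = 569 is not a perfect cube.
  y = -3: RHS = -565 is not a perfect cube.
Continuing the search up to |y| = 40 finds no solutions either.
No (x, y) in the scanned range satisfies the equation.

No integer solutions with |y| ≤ 40.


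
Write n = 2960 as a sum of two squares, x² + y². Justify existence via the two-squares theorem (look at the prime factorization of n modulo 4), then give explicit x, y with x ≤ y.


Step 1: Factor n = 2960 = 2^4 · 5 · 37.
Step 2: Check the mod-4 condition on each prime factor: 2 = 2 (special); 5 ≡ 1 (mod 4), exponent 1; 37 ≡ 1 (mod 4), exponent 1.
All primes ≡ 3 (mod 4) appear to even exponent (or don't appear), so by the two-squares theorem n IS expressible as a sum of two squares.
Step 3: Build a representation. Group n = k² · m with k = 4 and m = 5 · 37 = 185 (a product of primes ≡ 1 (mod 4)); a representation of m scales to one of n via (k·x)² + (k·y)² = k²(x² + y²). Each prime p ≡ 1 (mod 4) is itself a sum of two squares; find a² by testing p − a² for a perfect square:
  5: 5 − 1² = 4 = 2² ⇒ 5 = 1² + 2².
  37: 37 − 1² = 36 = 6² ⇒ 37 = 1² + 6².
  Combine using the Brahmagupta–Fibonacci identity (a² + b²)(c² + d²) = (ac − bd)² + (ad + bc)² = (ac + bd)² + (ad − bc)²:
  5 · 37 = 185: from (1² + 2²)(1² + 6²), take (1·1 − 2·6, 1·6 + 2·1) = (1 − 12, 6 + 2) = (-11, 8); dropping signs (only squares matter) gives (11, 8); check 11² + 8² = 121 + 64 = 185 ✓.
  Scale by k = 4: (4·11, 4·8) = (44, 32).
Step 4: Order so x ≤ y and verify: 32² + 44² = 1024 + 1936 = 2960 = n. ✓

n = 2960 = 32² + 44² (one valid representation with x ≤ y).


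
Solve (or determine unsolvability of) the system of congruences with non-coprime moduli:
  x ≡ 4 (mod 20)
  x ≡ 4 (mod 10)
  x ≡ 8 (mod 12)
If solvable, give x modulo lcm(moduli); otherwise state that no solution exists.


Moduli 20, 10, 12 are not pairwise coprime, so CRT works modulo lcm(m_i) when all pairwise compatibility conditions hold.
Pairwise compatibility: gcd(m_i, m_j) must divide a_i - a_j for every pair.
Merge one congruence at a time:
  Start: x ≡ 4 (mod 20).
  Combine with x ≡ 4 (mod 10): gcd(20, 10) = 10; 4 - 4 = 0, which IS divisible by 10, so compatible.
    Write x = 4 + 20·t and substitute into x ≡ 4 (mod 10): 20·t ≡ 4 − 4 = 0 (mod 10).
    Divide the congruence (and modulus) by g = 10: 2·t ≡ 0 (mod 1).
    Modulo 1 every t works; take t = 0.
    Then x = 4 + 20·0 = 4, valid modulo lcm(20, 10) = 20: x ≡ 4 (mod 20).
  Combine with x ≡ 8 (mod 12): gcd(20, 12) = 4; 8 - 4 = 4, which IS divisible by 4, so compatible.
    Write x = 4 + 20·t and substitute into x ≡ 8 (mod 12): 20·t ≡ 8 − 4 = 4 (mod 12).
    Divide the congruence (and modulus) by g = 4: 5·t ≡ 1 (mod 3).
    Reduce coefficients mod 3: 2·t ≡ 1 (mod 3).
    The inverse of 2 mod 3 is 2 (since 2·2 = 4 = 1·3 + 1), so t ≡ 2·1 = 2 ≡ 2 (mod 3).
    Then x = 4 + 20·2 = 44, valid modulo lcm(20, 12) = 60: x ≡ 44 (mod 60).
Verify: 44 mod 20 = 4, 44 mod 10 = 4, 44 mod 12 = 8.

x ≡ 44 (mod 60).


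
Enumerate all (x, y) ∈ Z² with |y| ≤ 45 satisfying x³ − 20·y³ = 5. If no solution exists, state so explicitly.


The equation is x³ - 20y³ = 5. For fixed y, x³ = 20·y³ + 5, so a solution requires the RHS to be a perfect cube.
Strategy: iterate y from -45 to 45, compute RHS = 20·y³ + 5, and check whether it is a (positive or negative) perfect cube.
Check small values of y:
  y = 0: RHS = 5 is not a perfect cube.
  y = 1: RHS = 25 is not a perfect cube.
  y = -1: RHS = -15 is not a perfect cube.
  y = 2: RHS = 165 is not a perfect cube.
  y = -2: RHS = -155 is not a perfect cube.
  y = 3: RHS = 545 is not a perfect cube.
  y = -3: RHS = -535 is not a perfect cube.
Continuing the search up to |y| = 45 finds no solutions either.
No (x, y) in the scanned range satisfies the equation.

No integer solutions with |y| ≤ 45.


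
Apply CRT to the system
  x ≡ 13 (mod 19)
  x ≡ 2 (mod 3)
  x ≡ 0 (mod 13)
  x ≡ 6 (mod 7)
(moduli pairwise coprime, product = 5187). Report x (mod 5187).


Product of moduli M = 19 · 3 · 13 · 7 = 5187.
Merge one congruence at a time:
  Start: x ≡ 13 (mod 19).
  Combine with x ≡ 2 (mod 3); new modulus lcm = 57.
    Write x = 13 + 19·t and substitute into x ≡ 2 (mod 3): 19·t ≡ 2 − 13 = -11 (mod 3).
    Reduce coefficients mod 3: 1·t ≡ 1 (mod 3).
    So t ≡ 1 (mod 3).
    Then x = 13 + 19·1 = 32, valid modulo lcm(19, 3) = 57: x ≡ 32 (mod 57).
  Combine with x ≡ 0 (mod 13); new modulus lcm = 741.
    Write x = 32 + 57·t and substitute into x ≡ 0 (mod 13): 57·t ≡ 0 − 32 = -32 (mod 13).
    Reduce coefficients mod 13: 5·t ≡ 7 (mod 13).
    The inverse of 5 mod 13 is 8 (since 5·8 = 40 = 3·13 + 1), so t ≡ 8·7 = 56 ≡ 4 (mod 13).
    Then x = 32 + 57·4 = 260, valid modulo lcm(57, 13) = 741: x ≡ 260 (mod 741).
  Combine with x ≡ 6 (mod 7); new modulus lcm = 5187.
    Write x = 260 + 741·t and substitute into x ≡ 6 (mod 7): 741·t ≡ 6 − 260 = -254 (mod 7).
    Reduce coefficients mod 7: 6·t ≡ 5 (mod 7).
    The inverse of 6 mod 7 is 6 (since 6·6 = 36 = 5·7 + 1), so t ≡ 6·5 = 30 ≡ 2 (mod 7).
    Then x = 260 + 741·2 = 1742, valid modulo lcm(741, 7) = 5187: x ≡ 1742 (mod 5187).
Verify against each original: 1742 mod 19 = 13, 1742 mod 3 = 2, 1742 mod 13 = 0, 1742 mod 7 = 6.

x ≡ 1742 (mod 5187).


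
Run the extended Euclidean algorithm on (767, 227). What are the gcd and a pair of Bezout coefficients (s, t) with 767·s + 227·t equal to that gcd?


Euclidean algorithm on (767, 227) — divide until remainder is 0:
  767 = 3 · 227 + 86
  227 = 2 · 86 + 55
  86 = 1 · 55 + 31
  55 = 1 · 31 + 24
  31 = 1 · 24 + 7
  24 = 3 · 7 + 3
  7 = 2 · 3 + 1
  3 = 3 · 1 + 0
gcd(767, 227) = 1.
Track Bezout coefficients alongside the remainders: start with r₀ = 767 = a·1 + b·0 (s = 1, t = 0) and r₁ = 227 = a·0 + b·1 (s = 0, t = 1); each new remainder r_{k+1} = r_{k-1} − q_k·r_k inherits s_{k+1} = s_{k-1} − q_k·s_k, t_{k+1} = t_{k-1} − q_k·t_k, so r_k = a·s_k + b·t_k at every step:
  q = 3: r = 86, s = 1 − 3·0 = 1, t = 0 − 3·1 = -3  (check: 767·1 + 227·(-3) = 86)
  q = 2: r = 55, s = 0 − 2·1 = -2, t = 1 − 2·(-3) = 7  (check: 767·(-2) + 227·7 = 55)
  q = 1: r = 31, s = 1 − 1·(-2) = 3, t = -3 − 1·7 = -10  (check: 767·3 + 227·(-10) = 31)
  q = 1: r = 24, s = -2 − 1·3 = -5, t = 7 − 1·(-10) = 17  (check: 767·(-5) + 227·17 = 24)
  q = 1: r = 7, s = 3 − 1·(-5) = 8, t = -10 − 1·17 = -27  (check: 767·8 + 227·(-27) = 7)
  q = 3: r = 3, s = -5 − 3·8 = -29, t = 17 − 3·(-27) = 98  (check: 767·(-29) + 227·98 = 3)
  q = 2: r = 1, s = 8 − 2·(-29) = 66, t = -27 − 2·98 = -223  (check: 767·66 + 227·(-223) = 1)
The row with r = 1 (the gcd) gives the Bezout coefficients s = 66, t = -223.
Result: 767 · (66) + 227 · (-223) = 1.

gcd(767, 227) = 1; s = 66, t = -223 (check: 767·66 + 227·(-223) = 1).


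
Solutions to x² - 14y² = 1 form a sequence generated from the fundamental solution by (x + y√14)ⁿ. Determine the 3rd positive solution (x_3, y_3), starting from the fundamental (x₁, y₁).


Step 1: Find the fundamental solution (x₁, y₁) of x² - 14y² = 1.
  Expand √14 as a continued fraction. a₀ = ⌊√14⌋ = 3; iterate m_{k+1} = d_k·a_k − m_k, d_{k+1} = (14 − m_{k+1}²)/d_k, a_{k+1} = ⌊(a₀ + m_{k+1})/d_{k+1}⌋ (starting m₀ = 0, d₀ = 1), with convergents p_k = a_k·p_{k-1} + p_{k-2}, q_k = a_k·q_{k-1} + q_{k-2} (p₋₁ = 1, q₋₁ = 0):
  k = 0: a₀ = 3; p₀/q₀ = 3/1; p₀² − 14·q₀² = 9 − 14 = -5.
  k = 1: m = 3, d = 5, a = ⌊(3 + 3)/5⌋ = 1; p/q = (1·3 + 1)/(1·1 + 0) = 4/1; p² − 14·q² = 16 − 14 = 2.
  k = 2: m = 2, d = 2, a = ⌊(3 + 2)/2⌋ = 2; p/q = (2·4 + 3)/(2·1 + 1) = 11/3; p² − 14·q² = 121 − 126 = -5.
  k = 3: m = 2, d = 5, a = ⌊(3 + 2)/5⌋ = 1; p/q = (1·11 + 4)/(1·3 + 1) = 15/4; p² − 14·q² = 225 − 224 = 1.
  The first convergent with p² − 14·q² = 1 gives the fundamental solution (x₁, y₁) = (15, 4).
Step 2: Apply the recurrence (x_{n+1}, y_{n+1}) = (x₁x_n + 14y₁y_n, x₁y_n + y₁x_n) repeatedly.
  From (x_1, y_1) = (15, 4): x_2 = 15·15 + 14·4·4 = 449; y_2 = 15·4 + 4·15 = 120.
  From (x_2, y_2) = (449, 120): x_3 = 15·449 + 14·4·120 = 13455; y_3 = 15·120 + 4·449 = 3596.
Step 3: Verify x_3² - 14·y_3² = 181037025 - 181037024 = 1 (should be 1). ✓

(x_1, y_1) = (15, 4); (x_3, y_3) = (13455, 3596).


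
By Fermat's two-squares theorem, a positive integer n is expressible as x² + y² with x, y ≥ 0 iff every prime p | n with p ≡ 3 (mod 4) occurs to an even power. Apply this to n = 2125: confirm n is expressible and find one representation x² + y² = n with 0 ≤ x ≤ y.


Step 1: Factor n = 2125 = 5^3 · 17.
Step 2: Check the mod-4 condition on each prime factor: 5 ≡ 1 (mod 4), exponent 3; 17 ≡ 1 (mod 4), exponent 1.
All primes ≡ 3 (mod 4) appear to even exponent (or don't appear), so by the two-squares theorem n IS expressible as a sum of two squares.
Step 3: Build a representation. Group n = k² · m with k = 5 and m = 5 · 17 = 85 (a product of primes ≡ 1 (mod 4)); a representation of m scales to one of n via (k·x)² + (k·y)² = k²(x² + y²). Each prime p ≡ 1 (mod 4) is itself a sum of two squares; find a² by testing p − a² for a perfect square:
  5: 5 − 1² = 4 = 2² ⇒ 5 = 1² + 2².
  17: 17 − 1² = 16 = 4² ⇒ 17 = 1² + 4².
  Combine using the Brahmagupta–Fibonacci identity (a² + b²)(c² + d²) = (ac − bd)² + (ad + bc)² = (ac + bd)² + (ad − bc)²:
  5 · 17 = 85: from (1² + 2²)(1² + 4²), take (1·1 − 2·4, 1·4 + 2·1) = (1 − 8, 4 + 2) = (-7, 6); dropping signs (only squares matter) gives (7, 6); check 7² + 6² = 49 + 36 = 85 ✓.
  Scale by k = 5: (5·7, 5·6) = (35, 30).
Step 4: Order so x ≤ y and verify: 30² + 35² = 900 + 1225 = 2125 = n. ✓

n = 2125 = 30² + 35² (one valid representation with x ≤ y).


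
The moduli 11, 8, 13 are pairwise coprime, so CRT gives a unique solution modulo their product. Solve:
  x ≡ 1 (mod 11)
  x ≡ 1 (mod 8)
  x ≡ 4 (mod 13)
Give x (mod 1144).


Moduli 11, 8, 13 are pairwise coprime; by CRT there is a unique solution modulo M = 11 · 8 · 13 = 1144.
Solve pairwise, accumulating the modulus:
  Start with x ≡ 1 (mod 11).
  Combine with x ≡ 1 (mod 8): since gcd(11, 8) = 1, we get a unique residue mod 88.
    Write x = 1 + 11·t and substitute into x ≡ 1 (mod 8): 11·t ≡ 1 − 1 = 0 (mod 8).
    Reduce coefficients mod 8: 3·t ≡ 0 (mod 8).
    The inverse of 3 mod 8 is 3 (since 3·3 = 9 = 1·8 + 1), so t ≡ 3·0 = 0 ≡ 0 (mod 8).
    Then x = 1 + 11·0 = 1, valid modulo lcm(11, 8) = 88: x ≡ 1 (mod 88).
  Combine with x ≡ 4 (mod 13): since gcd(88, 13) = 1, we get a unique residue mod 1144.
    Write x = 1 + 88·t and substitute into x ≡ 4 (mod 13): 88·t ≡ 4 − 1 = 3 (mod 13).
    Reduce coefficients mod 13: 10·t ≡ 3 (mod 13).
    The inverse of 10 mod 13 is 4 (since 10·4 = 40 = 3·13 + 1), so t ≡ 4·3 = 12 ≡ 12 (mod 13).
    Then x = 1 + 88·12 = 1057, valid modulo lcm(88, 13) = 1144: x ≡ 1057 (mod 1144).
Verify: 1057 mod 11 = 1 ✓, 1057 mod 8 = 1 ✓, 1057 mod 13 = 4 ✓.

x ≡ 1057 (mod 1144).


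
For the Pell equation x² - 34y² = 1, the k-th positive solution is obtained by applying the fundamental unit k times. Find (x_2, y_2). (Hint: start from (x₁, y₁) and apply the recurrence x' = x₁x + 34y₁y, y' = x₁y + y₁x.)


Step 1: Find the fundamental solution (x₁, y₁) of x² - 34y² = 1.
  Expand √34 as a continued fraction. a₀ = ⌊√34⌋ = 5; iterate m_{k+1} = d_k·a_k − m_k, d_{k+1} = (34 − m_{k+1}²)/d_k, a_{k+1} = ⌊(a₀ + m_{k+1})/d_{k+1}⌋ (starting m₀ = 0, d₀ = 1), with convergents p_k = a_k·p_{k-1} + p_{k-2}, q_k = a_k·q_{k-1} + q_{k-2} (p₋₁ = 1, q₋₁ = 0):
  k = 0: a₀ = 5; p₀/q₀ = 5/1; p₀² − 34·q₀² = 25 − 34 = -9.
  k = 1: m = 5, d = 9, a = ⌊(5 + 5)/9⌋ = 1; p/q = (1·5 + 1)/(1·1 + 0) = 6/1; p² − 34·q² = 36 − 34 = 2.
  k = 2: m = 4, d = 2, a = ⌊(5 + 4)/2⌋ = 4; p/q = (4·6 + 5)/(4·1 + 1) = 29/5; p² − 34·q² = 841 − 850 = -9.
  k = 3: m = 4, d = 9, a = ⌊(5 + 4)/9⌋ = 1; p/q = (1·29 + 6)/(1·5 + 1) = 35/6; p² − 34·q² = 1225 − 1224 = 1.
  The first convergent with p² − 34·q² = 1 gives the fundamental solution (x₁, y₁) = (35, 6).
Step 2: Apply the recurrence (x_{n+1}, y_{n+1}) = (x₁x_n + 34y₁y_n, x₁y_n + y₁x_n) repeatedly.
  From (x_1, y_1) = (35, 6): x_2 = 35·35 + 34·6·6 = 2449; y_2 = 35·6 + 6·35 = 420.
Step 3: Verify x_2² - 34·y_2² = 5997601 - 5997600 = 1 (should be 1). ✓

(x_1, y_1) = (35, 6); (x_2, y_2) = (2449, 420).


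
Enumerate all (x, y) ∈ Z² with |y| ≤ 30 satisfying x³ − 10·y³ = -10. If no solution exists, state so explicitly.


The equation is x³ - 10y³ = -10. For fixed y, x³ = 10·y³ − 10, so a solution requires the RHS to be a perfect cube.
Strategy: iterate y from -30 to 30, compute RHS = 10·y³ − 10, and check whether it is a (positive or negative) perfect cube.
Check small values of y:
  y = 0: RHS = -10 is not a perfect cube.
  y = 1: RHS = 0 = (0)³ ⇒ x = 0 works.
  y = -1: RHS = -20 is not a perfect cube.
  y = 2: RHS = 70 is not a perfect cube.
  y = -2: RHS = -90 is not a perfect cube.
  y = 3: RHS = 260 is not a perfect cube.
  y = -3: RHS = -280 is not a perfect cube.
Continuing the search up to |y| = 30 finds no further solutions beyond those listed.
Collected solutions: (0, 1).

Solutions (with |y| ≤ 30): (0, 1).


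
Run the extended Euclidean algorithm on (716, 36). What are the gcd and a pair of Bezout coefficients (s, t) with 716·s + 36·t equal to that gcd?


Euclidean algorithm on (716, 36) — divide until remainder is 0:
  716 = 19 · 36 + 32
  36 = 1 · 32 + 4
  32 = 8 · 4 + 0
gcd(716, 36) = 4.
Track Bezout coefficients alongside the remainders: start with r₀ = 716 = a·1 + b·0 (s = 1, t = 0) and r₁ = 36 = a·0 + b·1 (s = 0, t = 1); each new remainder r_{k+1} = r_{k-1} − q_k·r_k inherits s_{k+1} = s_{k-1} − q_k·s_k, t_{k+1} = t_{k-1} − q_k·t_k, so r_k = a·s_k + b·t_k at every step:
  q = 19: r = 32, s = 1 − 19·0 = 1, t = 0 − 19·1 = -19  (check: 716·1 + 36·(-19) = 32)
  q = 1: r = 4, s = 0 − 1·1 = -1, t = 1 − 1·(-19) = 20  (check: 716·(-1) + 36·20 = 4)
The row with r = 4 (the gcd) gives the Bezout coefficients s = -1, t = 20.
Result: 716 · (-1) + 36 · (20) = 4.

gcd(716, 36) = 4; s = -1, t = 20 (check: 716·(-1) + 36·20 = 4).


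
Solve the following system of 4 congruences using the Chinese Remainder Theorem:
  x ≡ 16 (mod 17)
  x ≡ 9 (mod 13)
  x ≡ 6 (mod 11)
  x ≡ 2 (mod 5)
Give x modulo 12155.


Product of moduli M = 17 · 13 · 11 · 5 = 12155.
Merge one congruence at a time:
  Start: x ≡ 16 (mod 17).
  Combine with x ≡ 9 (mod 13); new modulus lcm = 221.
    Write x = 16 + 17·t and substitute into x ≡ 9 (mod 13): 17·t ≡ 9 − 16 = -7 (mod 13).
    Reduce coefficients mod 13: 4·t ≡ 6 (mod 13).
    The inverse of 4 mod 13 is 10 (since 4·10 = 40 = 3·13 + 1), so t ≡ 10·6 = 60 ≡ 8 (mod 13).
    Then x = 16 + 17·8 = 152, valid modulo lcm(17, 13) = 221: x ≡ 152 (mod 221).
  Combine with x ≡ 6 (mod 11); new modulus lcm = 2431.
    Write x = 152 + 221·t and substitute into x ≡ 6 (mod 11): 221·t ≡ 6 − 152 = -146 (mod 11).
    Reduce coefficients mod 11: 1·t ≡ 8 (mod 11).
    So t ≡ 8 (mod 11).
    Then x = 152 + 221·8 = 1920, valid modulo lcm(221, 11) = 2431: x ≡ 1920 (mod 2431).
  Combine with x ≡ 2 (mod 5); new modulus lcm = 12155.
    Write x = 1920 + 2431·t and substitute into x ≡ 2 (mod 5): 2431·t ≡ 2 − 1920 = -1918 (mod 5).
    Reduce coefficients mod 5: 1·t ≡ 2 (mod 5).
    So t ≡ 2 (mod 5).
    Then x = 1920 + 2431·2 = 6782, valid modulo lcm(2431, 5) = 12155: x ≡ 6782 (mod 12155).
Verify against each original: 6782 mod 17 = 16, 6782 mod 13 = 9, 6782 mod 11 = 6, 6782 mod 5 = 2.

x ≡ 6782 (mod 12155).


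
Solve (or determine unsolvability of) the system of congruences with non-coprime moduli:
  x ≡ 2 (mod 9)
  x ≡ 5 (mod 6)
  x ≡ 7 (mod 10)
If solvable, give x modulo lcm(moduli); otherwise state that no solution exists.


Moduli 9, 6, 10 are not pairwise coprime, so CRT works modulo lcm(m_i) when all pairwise compatibility conditions hold.
Pairwise compatibility: gcd(m_i, m_j) must divide a_i - a_j for every pair.
Merge one congruence at a time:
  Start: x ≡ 2 (mod 9).
  Combine with x ≡ 5 (mod 6): gcd(9, 6) = 3; 5 - 2 = 3, which IS divisible by 3, so compatible.
    Write x = 2 + 9·t and substitute into x ≡ 5 (mod 6): 9·t ≡ 5 − 2 = 3 (mod 6).
    Divide the congruence (and modulus) by g = 3: 3·t ≡ 1 (mod 2).
    Reduce coefficients mod 2: 1·t ≡ 1 (mod 2).
    So t ≡ 1 (mod 2).
    Then x = 2 + 9·1 = 11, valid modulo lcm(9, 6) = 18: x ≡ 11 (mod 18).
  Combine with x ≡ 7 (mod 10): gcd(18, 10) = 2; 7 - 11 = -4, which IS divisible by 2, so compatible.
    Write x = 11 + 18·t and substitute into x ≡ 7 (mod 10): 18·t ≡ 7 − 11 = -4 (mod 10).
    Divide the congruence (and modulus) by g = 2: 9·t ≡ -2 (mod 5).
    Reduce coefficients mod 5: 4·t ≡ 3 (mod 5).
    The inverse of 4 mod 5 is 4 (since 4·4 = 16 = 3·5 + 1), so t ≡ 4·3 = 12 ≡ 2 (mod 5).
    Then x = 11 + 18·2 = 47, valid modulo lcm(18, 10) = 90: x ≡ 47 (mod 90).
Verify: 47 mod 9 = 2, 47 mod 6 = 5, 47 mod 10 = 7.

x ≡ 47 (mod 90).


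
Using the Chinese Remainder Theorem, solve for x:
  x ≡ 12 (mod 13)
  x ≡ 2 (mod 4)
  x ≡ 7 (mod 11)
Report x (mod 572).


Moduli 13, 4, 11 are pairwise coprime; by CRT there is a unique solution modulo M = 13 · 4 · 11 = 572.
Solve pairwise, accumulating the modulus:
  Start with x ≡ 12 (mod 13).
  Combine with x ≡ 2 (mod 4): since gcd(13, 4) = 1, we get a unique residue mod 52.
    Write x = 12 + 13·t and substitute into x ≡ 2 (mod 4): 13·t ≡ 2 − 12 = -10 (mod 4).
    Reduce coefficients mod 4: 1·t ≡ 2 (mod 4).
    So t ≡ 2 (mod 4).
    Then x = 12 + 13·2 = 38, valid modulo lcm(13, 4) = 52: x ≡ 38 (mod 52).
  Combine with x ≡ 7 (mod 11): since gcd(52, 11) = 1, we get a unique residue mod 572.
    Write x = 38 + 52·t and substitute into x ≡ 7 (mod 11): 52·t ≡ 7 − 38 = -31 (mod 11).
    Reduce coefficients mod 11: 8·t ≡ 2 (mod 11).
    The inverse of 8 mod 11 is 7 (since 8·7 = 56 = 5·11 + 1), so t ≡ 7·2 = 14 ≡ 3 (mod 11).
    Then x = 38 + 52·3 = 194, valid modulo lcm(52, 11) = 572: x ≡ 194 (mod 572).
Verify: 194 mod 13 = 12 ✓, 194 mod 4 = 2 ✓, 194 mod 11 = 7 ✓.

x ≡ 194 (mod 572).


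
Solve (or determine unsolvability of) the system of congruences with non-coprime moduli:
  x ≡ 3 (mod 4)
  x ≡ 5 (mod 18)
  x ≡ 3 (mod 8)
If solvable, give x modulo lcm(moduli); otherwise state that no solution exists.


Moduli 4, 18, 8 are not pairwise coprime, so CRT works modulo lcm(m_i) when all pairwise compatibility conditions hold.
Pairwise compatibility: gcd(m_i, m_j) must divide a_i - a_j for every pair.
Merge one congruence at a time:
  Start: x ≡ 3 (mod 4).
  Combine with x ≡ 5 (mod 18): gcd(4, 18) = 2; 5 - 3 = 2, which IS divisible by 2, so compatible.
    Write x = 3 + 4·t and substitute into x ≡ 5 (mod 18): 4·t ≡ 5 − 3 = 2 (mod 18).
    Divide the congruence (and modulus) by g = 2: 2·t ≡ 1 (mod 9).
    The inverse of 2 mod 9 is 5 (since 2·5 = 10 = 1·9 + 1), so t ≡ 5·1 = 5 ≡ 5 (mod 9).
    Then x = 3 + 4·5 = 23, valid modulo lcm(4, 18) = 36: x ≡ 23 (mod 36).
  Combine with x ≡ 3 (mod 8): gcd(36, 8) = 4; 3 - 23 = -20, which IS divisible by 4, so compatible.
    Write x = 23 + 36·t and substitute into x ≡ 3 (mod 8): 36·t ≡ 3 − 23 = -20 (mod 8).
    Divide the congruence (and modulus) by g = 4: 9·t ≡ -5 (mod 2).
    Reduce coefficients mod 2: 1·t ≡ 1 (mod 2).
    So t ≡ 1 (mod 2).
    Then x = 23 + 36·1 = 59, valid modulo lcm(36, 8) = 72: x ≡ 59 (mod 72).
Verify: 59 mod 4 = 3, 59 mod 18 = 5, 59 mod 8 = 3.

x ≡ 59 (mod 72).


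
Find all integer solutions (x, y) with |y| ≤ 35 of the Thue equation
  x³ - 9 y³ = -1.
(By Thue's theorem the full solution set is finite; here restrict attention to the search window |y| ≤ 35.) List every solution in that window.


The equation is x³ - 9y³ = -1. For fixed y, x³ = 9·y³ − 1, so a solution requires the RHS to be a perfect cube.
Strategy: iterate y from -35 to 35, compute RHS = 9·y³ − 1, and check whether it is a (positive or negative) perfect cube.
Check small values of y:
  y = 0: RHS = -1 = (-1)³ ⇒ x = -1 works.
  y = 1: RHS = 8 = (2)³ ⇒ x = 2 works.
  y = -1: RHS = -10 is not a perfect cube.
  y = 2: RHS = 71 is not a perfect cube.
  y = -2: RHS = -73 is not a perfect cube.
  y = 3: RHS = 242 is not a perfect cube.
  y = -3: RHS = -244 is not a perfect cube.
Continuing the search up to |y| = 35 finds no further solutions beyond those listed.
Collected solutions: (-1, 0), (2, 1).

Solutions (with |y| ≤ 35): (-1, 0), (2, 1).


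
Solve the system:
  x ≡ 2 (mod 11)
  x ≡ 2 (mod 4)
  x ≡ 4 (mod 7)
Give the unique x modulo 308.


Moduli 11, 4, 7 are pairwise coprime; by CRT there is a unique solution modulo M = 11 · 4 · 7 = 308.
Solve pairwise, accumulating the modulus:
  Start with x ≡ 2 (mod 11).
  Combine with x ≡ 2 (mod 4): since gcd(11, 4) = 1, we get a unique residue mod 44.
    Write x = 2 + 11·t and substitute into x ≡ 2 (mod 4): 11·t ≡ 2 − 2 = 0 (mod 4).
    Reduce coefficients mod 4: 3·t ≡ 0 (mod 4).
    The inverse of 3 mod 4 is 3 (since 3·3 = 9 = 2·4 + 1), so t ≡ 3·0 = 0 ≡ 0 (mod 4).
    Then x = 2 + 11·0 = 2, valid modulo lcm(11, 4) = 44: x ≡ 2 (mod 44).
  Combine with x ≡ 4 (mod 7): since gcd(44, 7) = 1, we get a unique residue mod 308.
    Write x = 2 + 44·t and substitute into x ≡ 4 (mod 7): 44·t ≡ 4 − 2 = 2 (mod 7).
    Reduce coefficients mod 7: 2·t ≡ 2 (mod 7).
    The inverse of 2 mod 7 is 4 (since 2·4 = 8 = 1·7 + 1), so t ≡ 4·2 = 8 ≡ 1 (mod 7).
    Then x = 2 + 44·1 = 46, valid modulo lcm(44, 7) = 308: x ≡ 46 (mod 308).
Verify: 46 mod 11 = 2 ✓, 46 mod 4 = 2 ✓, 46 mod 7 = 4 ✓.

x ≡ 46 (mod 308).


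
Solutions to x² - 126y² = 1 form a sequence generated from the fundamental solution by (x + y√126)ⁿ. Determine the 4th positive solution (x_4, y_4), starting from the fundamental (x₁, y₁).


Step 1: Find the fundamental solution (x₁, y₁) of x² - 126y² = 1.
  Expand √126 as a continued fraction. a₀ = ⌊√126⌋ = 11; iterate m_{k+1} = d_k·a_k − m_k, d_{k+1} = (126 − m_{k+1}²)/d_k, a_{k+1} = ⌊(a₀ + m_{k+1})/d_{k+1}⌋ (starting m₀ = 0, d₀ = 1), with convergents p_k = a_k·p_{k-1} + p_{k-2}, q_k = a_k·q_{k-1} + q_{k-2} (p₋₁ = 1, q₋₁ = 0):
  k = 0: a₀ = 11; p₀/q₀ = 11/1; p₀² − 126·q₀² = 121 − 126 = -5.
  k = 1: m = 11, d = 5, a = ⌊(11 + 11)/5⌋ = 4; p/q = (4·11 + 1)/(4·1 + 0) = 45/4; p² − 126·q² = 2025 − 2016 = 9.
  k = 2: m = 9, d = 9, a = ⌊(11 + 9)/9⌋ = 2; p/q = (2·45 + 11)/(2·4 + 1) = 101/9; p² − 126·q² = 10201 − 10206 = -5.
  k = 3: m = 9, d = 5, a = ⌊(11 + 9)/5⌋ = 4; p/q = (4·101 + 45)/(4·9 + 4) = 449/40; p² − 126·q² = 201601 − 201600 = 1.
  The first convergent with p² − 126·q² = 1 gives the fundamental solution (x₁, y₁) = (449, 40).
Step 2: Apply the recurrence (x_{n+1}, y_{n+1}) = (x₁x_n + 126y₁y_n, x₁y_n + y₁x_n) repeatedly.
  From (x_1, y_1) = (449, 40): x_2 = 449·449 + 126·40·40 = 403201; y_2 = 449·40 + 40·449 = 35920.
  From (x_2, y_2) = (403201, 35920): x_3 = 449·403201 + 126·40·35920 = 362074049; y_3 = 449·35920 + 40·403201 = 32256120.
  From (x_3, y_3) = (362074049, 32256120): x_4 = 449·362074049 + 126·40·32256120 = 325142092801; y_4 = 449·32256120 + 40·362074049 = 28965959840.
Step 3: Verify x_4² - 126·y_4² = 105717380511014096025601 - 105717380511014096025600 = 1 (should be 1). ✓

(x_1, y_1) = (449, 40); (x_4, y_4) = (325142092801, 28965959840).


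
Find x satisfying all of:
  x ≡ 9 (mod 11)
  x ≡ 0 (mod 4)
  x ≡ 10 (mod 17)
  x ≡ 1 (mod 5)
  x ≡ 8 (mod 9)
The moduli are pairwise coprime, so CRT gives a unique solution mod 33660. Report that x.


Product of moduli M = 11 · 4 · 17 · 5 · 9 = 33660.
Merge one congruence at a time:
  Start: x ≡ 9 (mod 11).
  Combine with x ≡ 0 (mod 4); new modulus lcm = 44.
    Write x = 9 + 11·t and substitute into x ≡ 0 (mod 4): 11·t ≡ 0 − 9 = -9 (mod 4).
    Reduce coefficients mod 4: 3·t ≡ 3 (mod 4).
    The inverse of 3 mod 4 is 3 (since 3·3 = 9 = 2·4 + 1), so t ≡ 3·3 = 9 ≡ 1 (mod 4).
    Then x = 9 + 11·1 = 20, valid modulo lcm(11, 4) = 44: x ≡ 20 (mod 44).
  Combine with x ≡ 10 (mod 17); new modulus lcm = 748.
    Write x = 20 + 44·t and substitute into x ≡ 10 (mod 17): 44·t ≡ 10 − 20 = -10 (mod 17).
    Reduce coefficients mod 17: 10·t ≡ 7 (mod 17).
    The inverse of 10 mod 17 is 12 (since 10·12 = 120 = 7·17 + 1), so t ≡ 12·7 = 84 ≡ 16 (mod 17).
    Then x = 20 + 44·16 = 724, valid modulo lcm(44, 17) = 748: x ≡ 724 (mod 748).
  Combine with x ≡ 1 (mod 5); new modulus lcm = 3740.
    Write x = 724 + 748·t and substitute into x ≡ 1 (mod 5): 748·t ≡ 1 − 724 = -723 (mod 5).
    Reduce coefficients mod 5: 3·t ≡ 2 (mod 5).
    The inverse of 3 mod 5 is 2 (since 3·2 = 6 = 1·5 + 1), so t ≡ 2·2 = 4 ≡ 4 (mod 5).
    Then x = 724 + 748·4 = 3716, valid modulo lcm(748, 5) = 3740: x ≡ 3716 (mod 3740).
  Combine with x ≡ 8 (mod 9); new modulus lcm = 33660.
    Write x = 3716 + 3740·t and substitute into x ≡ 8 (mod 9): 3740·t ≡ 8 − 3716 = -3708 (mod 9).
    Reduce coefficients mod 9: 5·t ≡ 0 (mod 9).
    The inverse of 5 mod 9 is 2 (since 5·2 = 10 = 1·9 + 1), so t ≡ 2·0 = 0 ≡ 0 (mod 9).
    Then x = 3716 + 3740·0 = 3716, valid modulo lcm(3740, 9) = 33660: x ≡ 3716 (mod 33660).
Verify against each original: 3716 mod 11 = 9, 3716 mod 4 = 0, 3716 mod 17 = 10, 3716 mod 5 = 1, 3716 mod 9 = 8.

x ≡ 3716 (mod 33660).


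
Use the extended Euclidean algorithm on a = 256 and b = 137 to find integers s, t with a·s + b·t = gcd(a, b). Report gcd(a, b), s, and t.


Euclidean algorithm on (256, 137) — divide until remainder is 0:
  256 = 1 · 137 + 119
  137 = 1 · 119 + 18
  119 = 6 · 18 + 11
  18 = 1 · 11 + 7
  11 = 1 · 7 + 4
  7 = 1 · 4 + 3
  4 = 1 · 3 + 1
  3 = 3 · 1 + 0
gcd(256, 137) = 1.
Track Bezout coefficients alongside the remainders: start with r₀ = 256 = a·1 + b·0 (s = 1, t = 0) and r₁ = 137 = a·0 + b·1 (s = 0, t = 1); each new remainder r_{k+1} = r_{k-1} − q_k·r_k inherits s_{k+1} = s_{k-1} − q_k·s_k, t_{k+1} = t_{k-1} − q_k·t_k, so r_k = a·s_k + b·t_k at every step:
  q = 1: r = 119, s = 1 − 1·0 = 1, t = 0 − 1·1 = -1  (check: 256·1 + 137·(-1) = 119)
  q = 1: r = 18, s = 0 − 1·1 = -1, t = 1 − 1·(-1) = 2  (check: 256·(-1) + 137·2 = 18)
  q = 6: r = 11, s = 1 − 6·(-1) = 7, t = -1 − 6·2 = -13  (check: 256·7 + 137·(-13) = 11)
  q = 1: r = 7, s = -1 − 1·7 = -8, t = 2 − 1·(-13) = 15  (check: 256·(-8) + 137·15 = 7)
  q = 1: r = 4, s = 7 − 1·(-8) = 15, t = -13 − 1·15 = -28  (check: 256·15 + 137·(-28) = 4)
  q = 1: r = 3, s = -8 − 1·15 = -23, t = 15 − 1·(-28) = 43  (check: 256·(-23) + 137·43 = 3)
  q = 1: r = 1, s = 15 − 1·(-23) = 38, t = -28 − 1·43 = -71  (check: 256·38 + 137·(-71) = 1)
The row with r = 1 (the gcd) gives the Bezout coefficients s = 38, t = -71.
Result: 256 · (38) + 137 · (-71) = 1.

gcd(256, 137) = 1; s = 38, t = -71 (check: 256·38 + 137·(-71) = 1).


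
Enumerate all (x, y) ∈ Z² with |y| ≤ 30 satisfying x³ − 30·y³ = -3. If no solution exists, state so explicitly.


The equation is x³ - 30y³ = -3. For fixed y, x³ = 30·y³ − 3, so a solution requires the RHS to be a perfect cube.
Strategy: iterate y from -30 to 30, compute RHS = 30·y³ − 3, and check whether it is a (positive or negative) perfect cube.
Check small values of y:
  y = 0: RHS = -3 is not a perfect cube.
  y = 1: RHS = 27 = (3)³ ⇒ x = 3 works.
  y = -1: RHS = -33 is not a perfect cube.
  y = 2: RHS = 237 is not a perfect cube.
  y = -2: RHS = -243 is not a perfect cube.
  y = 3: RHS = 807 is not a perfect cube.
  y = -3: RHS = -813 is not a perfect cube.
Continuing the search up to |y| = 30 finds no further solutions beyond those listed.
Collected solutions: (3, 1).

Solutions (with |y| ≤ 30): (3, 1).


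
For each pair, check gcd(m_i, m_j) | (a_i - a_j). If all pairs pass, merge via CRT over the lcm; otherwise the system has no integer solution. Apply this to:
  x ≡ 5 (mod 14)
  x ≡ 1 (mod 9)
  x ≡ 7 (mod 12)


Moduli 14, 9, 12 are not pairwise coprime, so CRT works modulo lcm(m_i) when all pairwise compatibility conditions hold.
Pairwise compatibility: gcd(m_i, m_j) must divide a_i - a_j for every pair.
Merge one congruence at a time:
  Start: x ≡ 5 (mod 14).
  Combine with x ≡ 1 (mod 9): gcd(14, 9) = 1; 1 - 5 = -4, which IS divisible by 1, so compatible.
    Write x = 5 + 14·t and substitute into x ≡ 1 (mod 9): 14·t ≡ 1 − 5 = -4 (mod 9).
    Reduce coefficients mod 9: 5·t ≡ 5 (mod 9).
    The inverse of 5 mod 9 is 2 (since 5·2 = 10 = 1·9 + 1), so t ≡ 2·5 = 10 ≡ 1 (mod 9).
    Then x = 5 + 14·1 = 19, valid modulo lcm(14, 9) = 126: x ≡ 19 (mod 126).
  Combine with x ≡ 7 (mod 12): gcd(126, 12) = 6; 7 - 19 = -12, which IS divisible by 6, so compatible.
    Write x = 19 + 126·t and substitute into x ≡ 7 (mod 12): 126·t ≡ 7 − 19 = -12 (mod 12).
    Divide the congruence (and modulus) by g = 6: 21·t ≡ -2 (mod 2).
    Reduce coefficients mod 2: 1·t ≡ 0 (mod 2).
    So t ≡ 0 (mod 2).
    Then x = 19 + 126·0 = 19, valid modulo lcm(126, 12) = 252: x ≡ 19 (mod 252).
Verify: 19 mod 14 = 5, 19 mod 9 = 1, 19 mod 12 = 7.

x ≡ 19 (mod 252).
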